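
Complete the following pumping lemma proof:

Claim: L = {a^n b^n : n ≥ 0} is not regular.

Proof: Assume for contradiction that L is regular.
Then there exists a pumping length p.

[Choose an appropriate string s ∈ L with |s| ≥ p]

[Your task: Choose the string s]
s = a^p b^p

This string is in L (has equal a's and b's) and has length 2p ≥ p.
Any decomposition xyz with |xy| ≤ p means y consists only of a's,
so pumping will unbalance the counts.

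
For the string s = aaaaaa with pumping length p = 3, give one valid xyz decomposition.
x = 'a', y = 'a', z = 'aaaa'

For s = aaaaaa and p = 3, one valid decomposition is:
- x = 'a' (length 1)
- y = 'a' (length 1)
- z = 'aaaa' (length 4)

Verification:
- xyz = 'a' + 'a' + 'aaaa' = aaaaaa ✓
- |xy| = 2 ≤ 3 ✓
- |y| = 1 > 0 ✓

All pumping lemma constraints are satisfied.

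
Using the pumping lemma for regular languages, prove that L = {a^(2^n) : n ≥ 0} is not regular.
Assume for contradiction that L is regular, and let p ≥ 1 be the pumping length given by the pumping lemma.
Choose s = a^(2^p). Then s ∈ L and |s| = 2^p ≥ p.
By the pumping lemma, s = xyz for some x, y, z with |xy| ≤ p, |y| ≥ 1, and xy^i z ∈ L for every i ≥ 0.
Here y = a^k for some k with 1 ≤ k ≤ |xy| ≤ p, and p < 2^p.

Take i = 2: |xy²z| = 2^p + k.
Now 2^p < 2^p + k ≤ 2^p + p < 2^p + 2^p = 2^(p+1).
So |xy²z| lies strictly between the consecutive powers of two 2^p and 2^(p+1), hence is not a power of 2, and xy²z ∉ L.

This contradicts the pumping lemma, which requires xy^i z ∈ L for all i ≥ 0.
Hence L = {a^(2^n) : n ≥ 0} is not regular. ∎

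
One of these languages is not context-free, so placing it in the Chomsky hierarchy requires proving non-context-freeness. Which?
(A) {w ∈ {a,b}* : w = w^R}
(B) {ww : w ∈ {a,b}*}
(B) {ww : w ∈ {a,b}*}

(B) {ww : w ∈ {a,b}*} requires the CFL pumping lemma.

- {w ∈ {a,b}* : w = w^R} is context-free (but not regular)
  • Can be shown non-regular with the regular pumping lemma
  • After pumping, the string is no longer symmetric

- {ww : w ∈ {a,b}*} is NOT context-free
  • Requires the CFL pumping lemma to prove
  • Even a PDA cannot compare two arbitrary halves symbol by symbol; CFL pumping on a^p b^p a^p b^p fails

The CFL pumping lemma is "stronger" in that it can prove non-membership
in the larger class of context-free languages.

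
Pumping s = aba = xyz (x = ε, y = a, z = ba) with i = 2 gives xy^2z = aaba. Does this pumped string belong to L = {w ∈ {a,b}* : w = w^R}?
No

xy²z = ε · aa · ba = aaba.
aaba reversed is abaa ≠ aaba, so it is not a palindrome and is not in L.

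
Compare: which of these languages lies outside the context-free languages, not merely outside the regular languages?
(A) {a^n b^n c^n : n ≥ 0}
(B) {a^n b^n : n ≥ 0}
(A) {a^n b^n c^n : n ≥ 0}

(A) {a^n b^n c^n : n ≥ 0} requires the CFL pumping lemma.

- {a^n b^n : n ≥ 0} is context-free (but not regular)
  • Can be shown non-regular with the regular pumping lemma
  • After pumping, the number of a's and b's become unequal

- {a^n b^n c^n : n ≥ 0} is NOT context-free
  • Requires the CFL pumping lemma to prove
  • Cannot maintain three equal counts simultaneously

The CFL pumping lemma is "stronger" in that it can prove non-membership
in the larger class of context-free languages.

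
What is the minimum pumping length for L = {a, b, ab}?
p = 3

For a finite language L, the pumping lemma holds vacuously if p > max|s| for s ∈ L.

The longest string in L = {a, b, ab} has length 2.
If p = 3, then no string s ∈ L has |s| ≥ p, so the condition is vacuously true.

The minimum pumping length is p = 3.

Why no smaller p works: for any p ≤ 2, the longest string s ∈ L has |s| = 2 ≥ p, so it would
have to be pumpable; but pumping up (i = 2, 3, ...) produces ever longer strings, which cannot all lie in the
finite language L. So the pumping property fails for every p ≤ 2.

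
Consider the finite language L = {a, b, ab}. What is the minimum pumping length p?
p = 3

For a finite language L, the pumping lemma holds vacuously if p > max|s| for s ∈ L.

The longest string in L = {a, b, ab} has length 2.
If p = 3, then no string s ∈ L has |s| ≥ p, so the condition is vacuously true.

The minimum pumping length is p = 3.

Why no smaller p works: for any p ≤ 2, the longest string s ∈ L has |s| = 2 ≥ p, so it would
have to be pumpable; but pumping up (i = 2, 3, ...) produces ever longer strings, which cannot all lie in the
finite language L. So the pumping property fails for every p ≤ 2.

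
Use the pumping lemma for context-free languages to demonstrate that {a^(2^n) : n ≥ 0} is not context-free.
Assume for contradiction that L is context-free, and let p ≥ 1 be the pumping length given by the pumping lemma for CFLs.
Choose s = a^(2^p). Then s ∈ L and |s| = 2^p ≥ p.
By the CFL pumping lemma, s = uvxyz for some u, v, x, y, z with |vxy| ≤ p, |vy| ≥ 1, and uv^i xy^i z ∈ L for every i ≥ 0.
All symbols are a's, so only lengths matter: let k = |vy|, with 1 ≤ k ≤ |vxy| ≤ p < 2^p.

Take i = 2: |uv²xy²z| = 2^p + k, and 2^p < 2^p + k < 2^p + 2^p = 2^(p+1).
So the length lies strictly between consecutive powers of two and is not a power of 2; uv²xy²z ∉ L.

This contradicts the CFL pumping lemma, which requires uv^i xy^i z ∈ L for all i ≥ 0.
Hence L = {a^(2^n) : n ≥ 0} is not context-free. ∎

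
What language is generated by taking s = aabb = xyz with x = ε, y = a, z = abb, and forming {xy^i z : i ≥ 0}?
{xy^i z : i ≥ 0} = {a^(i+1) b^2 : i ≥ 0} = {abb, aabb, aaabb, ...}

With x = ε, y = a, z = abb: Starting with aabb and pumping the first 'a' (z = abb keeps the second 'a'), we get strings with i+1 a's followed by 2 b's for i = 0, 1, 2, ...; note bb is not produced because z always contributes one a.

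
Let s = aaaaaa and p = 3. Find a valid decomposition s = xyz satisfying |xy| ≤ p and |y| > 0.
x = 'a', y = 'a', z = 'aaaa'

For s = aaaaaa and p = 3, one valid decomposition is:
- x = 'a' (length 1)
- y = 'a' (length 1)
- z = 'aaaa' (length 4)

Verification:
- xyz = 'a' + 'a' + 'aaaa' = aaaaaa ✓
- |xy| = 2 ≤ 3 ✓
- |y| = 1 > 0 ✓

All pumping lemma constraints are satisfied.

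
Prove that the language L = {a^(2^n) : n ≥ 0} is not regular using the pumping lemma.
Assume for contradiction that L is regular, and let p ≥ 1 be the pumping length given by the pumping lemma.
Choose s = a^(2^p). Then s ∈ L and |s| = 2^p ≥ p.
By the pumping lemma, s = xyz for some x, y, z with |xy| ≤ p, |y| ≥ 1, and xy^i z ∈ L for every i ≥ 0.
Here y = a^k for some k with 1 ≤ k ≤ |xy| ≤ p, and p < 2^p.

Take i = 2: |xy²z| = 2^p + k.
Now 2^p < 2^p + k ≤ 2^p + p < 2^p + 2^p = 2^(p+1).
So |xy²z| lies strictly between the consecutive powers of two 2^p and 2^(p+1), hence is not a power of 2, and xy²z ∉ L.

This contradicts the pumping lemma, which requires xy^i z ∈ L for all i ≥ 0.
Hence L = {a^(2^n) : n ≥ 0} is not regular. ∎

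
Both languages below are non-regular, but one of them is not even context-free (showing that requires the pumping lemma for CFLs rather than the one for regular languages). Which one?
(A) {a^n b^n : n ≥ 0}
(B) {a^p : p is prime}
(B) {a^p : p is prime}

(B) {a^p : p is prime} requires the CFL pumping lemma.

- {a^n b^n : n ≥ 0} is context-free (but not regular)
  • Can be shown non-regular with the regular pumping lemma
  • After pumping, the number of a's and b's become unequal

- {a^p : p is prime} is NOT context-free
  • Requires the CFL pumping lemma to prove
  • The CFL pumping lemma also fails because prime gaps are unbounded

The CFL pumping lemma is "stronger" in that it can prove non-membership
in the larger class of context-free languages.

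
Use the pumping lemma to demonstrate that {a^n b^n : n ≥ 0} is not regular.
Assume for contradiction that L is regular, and let p ≥ 1 be the pumping length given by the pumping lemma.
Choose s = a^p b^p. Then s ∈ L and |s| = 2p ≥ p.
By the pumping lemma, s = xyz for some x, y, z with |xy| ≤ p, |y| ≥ 1, and xy^i z ∈ L for every i ≥ 0.
Since |xy| ≤ p and the first p symbols of s are all a's, we must have y = a^k for some k with 1 ≤ k ≤ p.

Take i = 3: xy³z = a^(p + 2k) b^p.
This string has p + 2k a's but p b's, and p + 2k > p because k ≥ 1. So xy³z ∉ L.

This contradicts the pumping lemma, which requires xy^i z ∈ L for all i ≥ 0.
Hence L = {a^n b^n : n ≥ 0} is not regular. ∎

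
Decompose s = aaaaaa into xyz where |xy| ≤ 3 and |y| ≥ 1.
x = '', y = 'a', z = 'aaaaa'

For s = aaaaaa and p = 3, one valid decomposition is:
- x = '' (length 0)
- y = 'a' (length 1)
- z = 'aaaaa' (length 5)

Verification:
- xyz = '' + 'a' + 'aaaaa' = aaaaaa ✓
- |xy| = 1 ≤ 3 ✓
- |y| = 1 > 0 ✓

All pumping lemma constraints are satisfied.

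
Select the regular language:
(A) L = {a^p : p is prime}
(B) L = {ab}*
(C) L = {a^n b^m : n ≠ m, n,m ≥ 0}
(B) {ab}*

(B) L = {ab}* is regular.

This can be recognized by a finite automaton (DFA/NFA).
Regular expressions like {ab}* define regular languages.

The other choices are not regular:
- {a^p : p is prime}: After pumping, the length becomes composite
- {a^n b^m : n ≠ m, n,m ≥ 0}: After pumping a's, we can make n = m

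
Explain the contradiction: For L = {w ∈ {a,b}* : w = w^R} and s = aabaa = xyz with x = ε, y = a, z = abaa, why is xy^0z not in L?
xy⁰z = abaa ∉ L

Pumping with i = 0 replaces y = a by y⁰ = ε:
- Original: s = xyz = aabaa; aabaa reversed is aabaa, the same string, so it is a palindrome and is in L
- Pumped: xy⁰z = ε · ε · abaa = abaa
- abaa reversed is aaba ≠ abaa, so it is not a palindrome and is not in L

The pumping lemma would require xy⁰z ∈ L, so this decomposition yields a contradiction.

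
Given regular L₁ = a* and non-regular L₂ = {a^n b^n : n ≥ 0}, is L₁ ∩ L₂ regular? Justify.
Yes — L₁ ∩ L₂ is regular.

A string of a* contains no b's, and the only string of {a^n b^n} with no b's is ε (n = 0). So L₁ ∩ L₂ = {ε}, a finite language, which is regular.

Note that the bare facts "L₁ regular, L₂ non-regular" do not settle the question by themselves: the closure of regular languages under ∪, ∩, complement and difference applies only when BOTH operands are regular. With a non-regular operand the result can come out regular or non-regular depending on the specific languages, so one has to work out L₁ ∩ L₂ for this particular pair, as above.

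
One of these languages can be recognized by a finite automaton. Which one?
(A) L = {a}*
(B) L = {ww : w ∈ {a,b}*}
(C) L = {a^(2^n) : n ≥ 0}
(A) {a}*

(A) L = {a}* is regular.

This can be recognized by a finite automaton (DFA/NFA).
Regular expressions like {a}* define regular languages.

The other choices are not regular:
- {ww : w ∈ {a,b}*}: After pumping, the two halves no longer match
- {a^(2^n) : n ≥ 0}: After pumping, length is no longer a power of 2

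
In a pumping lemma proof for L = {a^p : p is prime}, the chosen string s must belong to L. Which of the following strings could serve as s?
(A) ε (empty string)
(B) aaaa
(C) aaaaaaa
(C) aaaaaaa

The pumping lemma is applied to a string s that lies in L, so first check membership of each option:
- (A) ε has length 0, which is not prime, so it is not in L ✗
- (B) aaaa has length 4 = 2 × 2, which is not prime, so it is not in L ✗
- (C) aaaaaaa has length 7, which is prime, so it is in L ✓

Only (C) aaaaaaa is in L, so it is the only candidate that could play the role of s.
(In a complete proof one picks s in terms of the pumping length p so that |s| ≥ p is guaranteed; a fixed string like aaaaaaa illustrates the shape of such an s.)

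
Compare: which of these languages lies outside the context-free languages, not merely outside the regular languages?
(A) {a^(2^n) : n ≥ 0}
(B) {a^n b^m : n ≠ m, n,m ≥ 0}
(A) {a^(2^n) : n ≥ 0}

(A) {a^(2^n) : n ≥ 0} requires the CFL pumping lemma.

- {a^n b^m : n ≠ m, n,m ≥ 0} is context-free (but not regular)
  • Can be shown non-regular with the regular pumping lemma
  • After pumping a's, we can make n = m

- {a^(2^n) : n ≥ 0} is NOT context-free
  • Requires the CFL pumping lemma to prove
  • Gaps between powers of 2 grow exponentially

The CFL pumping lemma is "stronger" in that it can prove non-membership
in the larger class of context-free languages.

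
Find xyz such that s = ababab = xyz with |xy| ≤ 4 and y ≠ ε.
x = 'ab', y = 'a', z = 'bab'

For s = ababab and p = 4, one valid decomposition is:
- x = 'ab' (length 2)
- y = 'a' (length 1)
- z = 'bab' (length 3)

Verification:
- xyz = 'ab' + 'a' + 'bab' = ababab ✓
- |xy| = 3 ≤ 4 ✓
- |y| = 1 > 0 ✓

All pumping lemma constraints are satisfied.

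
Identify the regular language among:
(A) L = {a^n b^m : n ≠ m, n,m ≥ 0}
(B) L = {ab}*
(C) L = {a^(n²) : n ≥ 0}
(B) {ab}*

(B) L = {ab}* is regular.

This can be recognized by a finite automaton (DFA/NFA).
Regular expressions like {ab}* define regular languages.

The other choices are not regular:
- {a^n b^m : n ≠ m, n,m ≥ 0}: After pumping a's, we can make n = m
- {a^(n²) : n ≥ 0}: After pumping, length is no longer a perfect square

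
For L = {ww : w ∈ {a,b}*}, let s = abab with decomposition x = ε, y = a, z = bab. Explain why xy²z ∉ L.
xy²z = aabab ∉ L

Pumping with i = 2 replaces y = a by y² = aa:
- Original: s = xyz = abab; abab splits into halves ab · ab, which are equal, so it is in L (w = ab)
- Pumped: xy²z = ε · aa · bab = aabab
- aabab has odd length 5, so it cannot be written as ww and is not in L

The pumping lemma would require xy²z ∈ L, so this decomposition yields a contradiction.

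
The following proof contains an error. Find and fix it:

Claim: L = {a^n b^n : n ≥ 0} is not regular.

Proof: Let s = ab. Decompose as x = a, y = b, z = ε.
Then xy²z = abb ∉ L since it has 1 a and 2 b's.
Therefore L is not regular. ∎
Error: The string s = ab might be shorter than the pumping length p.

Correction: Choose s = a^p b^p to ensure |s| ≥ p. Also, the decomposition is wrong: with |xy| ≤ p, y cannot include b's when s starts with p a's.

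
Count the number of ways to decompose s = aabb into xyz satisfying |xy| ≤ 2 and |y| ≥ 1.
3

For s = 'aabb' with pumping length p = 2:

Constraints: |xy| ≤ 2, |y| > 0

Valid decompositions (|xy| ≤ p, |y| ≥ 1):
  • x='', y='a', z='abb'
  • x='a', y='a', z='bb'
  • x='', y='aa', z='bb'

Total count: 3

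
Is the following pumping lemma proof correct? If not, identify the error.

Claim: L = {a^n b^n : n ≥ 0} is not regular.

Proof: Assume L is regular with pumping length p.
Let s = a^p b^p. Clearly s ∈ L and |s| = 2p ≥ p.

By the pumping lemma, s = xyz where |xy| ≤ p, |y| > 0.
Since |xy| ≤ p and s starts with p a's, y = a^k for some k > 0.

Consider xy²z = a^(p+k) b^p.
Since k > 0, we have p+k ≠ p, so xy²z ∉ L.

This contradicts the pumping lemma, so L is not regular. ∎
The proof is correct.

This proof is valid because:
1. The string s = a^p b^p is correctly in L
2. The decomposition analysis is correct: y must consist only of a's
3. The contradiction is valid: pumping increases a's but not b's
4. The conclusion follows logically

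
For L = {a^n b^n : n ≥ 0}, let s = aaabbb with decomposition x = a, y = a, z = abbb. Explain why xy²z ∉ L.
xy²z = aaaabbb ∉ L

Pumping with i = 2 replaces y = a by y² = aa:
- Original: s = xyz = aaabbb; aaabbb = a^3 b^3 has equal counts (3 = 3), so it is in L
- Pumped: xy²z = a · aa · abbb = aaaabbb
- aaaabbb has 4 a's and 3 b's; 4 ≠ 3, so it is not in L

The pumping lemma would require xy²z ∈ L, so this decomposition yields a contradiction.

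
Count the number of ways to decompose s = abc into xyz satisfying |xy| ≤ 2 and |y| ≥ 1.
3

For s = 'abc' with pumping length p = 2:

Constraints: |xy| ≤ 2, |y| > 0

Valid decompositions (|xy| ≤ p, |y| ≥ 1):
  • x='', y='a', z='bc'
  • x='a', y='b', z='c'
  • x='', y='ab', z='c'

Total count: 3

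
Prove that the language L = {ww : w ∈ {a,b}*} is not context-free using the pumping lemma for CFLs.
Assume for contradiction that L is context-free, and let p ≥ 1 be the pumping length given by the pumping lemma for CFLs.
Choose s = a^p b^p a^p b^p. Then s ∈ L (take w = a^p b^p) and |s| = 4p ≥ p.
By the CFL pumping lemma, s = uvxyz for some u, v, x, y, z with |vxy| ≤ p, |vy| ≥ 1, and uv^i xy^i z ∈ L for every i ≥ 0.

Write s as four blocks A₁ B₁ A₂ B₂ with A₁ = A₂ = a^p and B₁ = B₂ = b^p. Since |vxy| ≤ p, the window vxy lies inside at most two adjacent blocks. Take i = 0 and let t = uxz, so |t| = 4p − |vy| with 1 ≤ |vy| ≤ p. If |t| is odd, t ∉ L immediately, so assume |vy| is even (hence |vy| ≥ 2) and |t|/2 = 2p − |vy|/2, which satisfies p ≤ |t|/2 ≤ 2p − 1.

Case 1 (vxy inside A₁B₁): t = a^(p−j) b^(p−l) a^p b^p with j + l = |vy|. The second half of t has length < 2p, so it is a suffix of the trailing a^p b^p and ends in b; the first half is a^(p−j) b^(p−l) a^((j+l)/2), which ends in a because (j+l)/2 ≥ 1. The halves differ, so t ∉ L.

Case 2 (vxy inside B₁A₂, straddling the middle): t = a^p b^(p−j) a^(p−l) b^p with j + l = |vy|. If t = ww, then w is a prefix of t of length ≥ p, so w begins with a^p; and w is a suffix of t of length ≥ p, so w ends with b^p. That forces |w| ≥ 2p, contradicting |w| = |t|/2 ≤ 2p − 1. So t ∉ L.

Case 3 (vxy inside A₂B₂): t = a^p b^p a^(p−j) b^(p−l) with j + l = |vy|. The first half of t is a prefix of a^p b^p, so it begins with a; the second half is b^((j+l)/2) a^(p−j) b^(p−l), which begins with b. The halves differ, so t ∉ L.

In every case uv⁰xy⁰z = uxz ∉ L.

This contradicts the CFL pumping lemma, which requires uv^i xy^i z ∈ L for all i ≥ 0.
Hence L = {ww : w ∈ {a,b}*} is not context-free. ∎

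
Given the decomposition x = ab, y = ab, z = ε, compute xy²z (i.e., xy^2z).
ababab

Given x = 'ab', y = 'ab', z = '' and i = 2:

xy^2z = x + y·y·...·y (2 times) + z
       = 'ab' + 'ab'^2 + ''
       = 'ab' + 'abab' + ''
       = 'ababab'

The pumped string is 'ababab' with length 6.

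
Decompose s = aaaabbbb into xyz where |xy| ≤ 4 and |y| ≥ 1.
x = 'aaa', y = 'a', z = 'bbbb'

For s = aaaabbbb and p = 4, one valid decomposition is:
- x = 'aaa' (length 3)
- y = 'a' (length 1)
- z = 'bbbb' (length 4)

Verification:
- xyz = 'aaa' + 'a' + 'bbbb' = aaaabbbb ✓
- |xy| = 4 ≤ 4 ✓
- |y| = 1 > 0 ✓

All pumping lemma constraints are satisfied.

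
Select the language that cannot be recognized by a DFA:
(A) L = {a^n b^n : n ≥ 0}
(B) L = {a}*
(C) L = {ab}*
(A) {a^n b^n : n ≥ 0}

(A) L = {a^n b^n : n ≥ 0} is NOT regular.

The pumping lemma can be used to prove this:
After pumping, the number of a's and b's become unequal

The other languages are regular because they can be recognized by finite automata.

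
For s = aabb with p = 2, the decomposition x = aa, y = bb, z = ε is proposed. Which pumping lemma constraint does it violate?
Violated: |xy| ≤ p

The decomposition x = aa, y = bb, z = ε for s = aabb with p = 2
violates the constraint: |xy| ≤ p

|xy| = |aabb| = 4 > 2 = p. The decomposition puts too many characters in xy.

Pumping lemma constraints:
1. xyz = s (decomposition is valid)
2. |xy| ≤ p
3. |y| > 0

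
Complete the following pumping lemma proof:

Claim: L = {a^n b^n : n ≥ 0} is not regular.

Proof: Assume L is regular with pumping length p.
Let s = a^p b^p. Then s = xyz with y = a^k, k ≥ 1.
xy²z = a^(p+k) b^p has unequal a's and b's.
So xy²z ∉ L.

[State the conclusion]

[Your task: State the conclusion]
This contradicts the pumping lemma for regular languages,
which guarantees xy^i z ∈ L for all i ≥ 0.

Since our assumption that L is regular leads to a contradiction,
we conclude that L = {a^n b^n : n ≥ 0} is NOT regular. ∎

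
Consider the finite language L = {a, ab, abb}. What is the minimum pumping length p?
p = 4

For a finite language L, the pumping lemma holds vacuously if p > max|s| for s ∈ L.

The longest string in L = {a, ab, abb} has length 3.
If p = 4, then no string s ∈ L has |s| ≥ p, so the condition is vacuously true.

The minimum pumping length is p = 4.

Why no smaller p works: for any p ≤ 3, the longest string s ∈ L has |s| = 3 ≥ p, so it would
have to be pumpable; but pumping up (i = 2, 3, ...) produces ever longer strings, which cannot all lie in the
finite language L. So the pumping property fails for every p ≤ 3.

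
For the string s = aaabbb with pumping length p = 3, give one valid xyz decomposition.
x = '', y = 'aaa', z = 'bbb'

For s = aaabbb and p = 3, one valid decomposition is:
- x = '' (length 0)
- y = 'aaa' (length 3)
- z = 'bbb' (length 3)

Verification:
- xyz = '' + 'aaa' + 'bbb' = aaabbb ✓
- |xy| = 3 ≤ 3 ✓
- |y| = 3 > 0 ✓

All pumping lemma constraints are satisfied.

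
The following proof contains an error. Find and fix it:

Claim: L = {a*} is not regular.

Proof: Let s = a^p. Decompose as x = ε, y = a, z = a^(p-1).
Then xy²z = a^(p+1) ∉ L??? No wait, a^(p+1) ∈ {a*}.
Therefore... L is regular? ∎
Error: The proof attempts to show a*  is not regular, but a* IS regular!

Correction: a* is a regular language (recognized by a simple DFA with one accepting state and self-loop on 'a'). The pumping lemma can only prove non-regularity, not regularity. For regular languages, pumping always works.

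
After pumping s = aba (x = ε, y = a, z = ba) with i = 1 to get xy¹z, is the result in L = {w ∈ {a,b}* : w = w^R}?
Yes

xy¹z = ε · a · ba = aba.
aba reversed is aba, the same string, so it is a palindrome and is in L.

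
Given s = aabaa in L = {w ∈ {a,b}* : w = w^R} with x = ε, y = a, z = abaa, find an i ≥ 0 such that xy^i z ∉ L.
i = 0

xy⁰z = ε · ε · abaa = abaa; abaa reversed is aaba ≠ abaa, so it is not a palindrome and is not in L.
(Other choices also work, e.g. i = 2, 3; only i = 1 is guaranteed to stay in L since xy¹z = s.)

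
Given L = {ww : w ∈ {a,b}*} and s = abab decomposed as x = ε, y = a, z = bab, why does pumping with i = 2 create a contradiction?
xy²z = aabab ∉ L

Pumping with i = 2 replaces y = a by y² = aa:
- Original: s = xyz = abab; abab splits into halves ab · ab, which are equal, so it is in L (w = ab)
- Pumped: xy²z = ε · aa · bab = aabab
- aabab has odd length 5, so it cannot be written as ww and is not in L

The pumping lemma would require xy²z ∈ L, so this decomposition yields a contradiction.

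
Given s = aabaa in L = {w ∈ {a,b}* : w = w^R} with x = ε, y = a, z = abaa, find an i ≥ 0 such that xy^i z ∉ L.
i = 2

xy²z = ε · aa · abaa = aaabaa; aaabaa reversed is aabaaa ≠ aaabaa, so it is not a palindrome and is not in L.
(Other choices also work, e.g. i = 0, 3; only i = 1 is guaranteed to stay in L since xy¹z = s.)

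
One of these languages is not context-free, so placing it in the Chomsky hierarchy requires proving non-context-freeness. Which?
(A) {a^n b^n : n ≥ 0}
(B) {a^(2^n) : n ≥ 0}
(B) {a^(2^n) : n ≥ 0}

(B) {a^(2^n) : n ≥ 0} requires the CFL pumping lemma.

- {a^n b^n : n ≥ 0} is context-free (but not regular)
  • Can be shown non-regular with the regular pumping lemma
  • After pumping, the number of a's and b's become unequal

- {a^(2^n) : n ≥ 0} is NOT context-free
  • Requires the CFL pumping lemma to prove
  • Gaps between powers of 2 grow exponentially

The CFL pumping lemma is "stronger" in that it can prove non-membership
in the larger class of context-free languages.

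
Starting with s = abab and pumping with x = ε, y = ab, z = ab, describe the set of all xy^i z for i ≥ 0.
{xy^i z : i ≥ 0} = {(ab)^(i+1) : i ≥ 0} = {ab, abab, ababab, ...}

With x = ε, y = ab, z = ab: Pumping 'ab' gives strings of alternating a's and b's.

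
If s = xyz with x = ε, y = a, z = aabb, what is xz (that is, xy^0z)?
aabb

Given x = '', y = 'a', z = 'aabb' and i = 0:

xy^0z = x + y·y·...·y (0 times) + z
       = '' + 'a'^0 + 'aabb'
       = '' + '' + 'aabb'
       = 'aabb'

The pumped string is 'aabb' with length 4.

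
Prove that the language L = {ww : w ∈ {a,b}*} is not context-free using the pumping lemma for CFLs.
Assume for contradiction that L is context-free, and let p ≥ 1 be the pumping length given by the pumping lemma for CFLs.
Choose s = a^p b^p a^p b^p. Then s ∈ L (take w = a^p b^p) and |s| = 4p ≥ p.
By the CFL pumping lemma, s = uvxyz for some u, v, x, y, z with |vxy| ≤ p, |vy| ≥ 1, and uv^i xy^i z ∈ L for every i ≥ 0.

Write s as four blocks A₁ B₁ A₂ B₂ with A₁ = A₂ = a^p and B₁ = B₂ = b^p. Since |vxy| ≤ p, the window vxy lies inside at most two adjacent blocks. Take i = 0 and let t = uxz, so |t| = 4p − |vy| with 1 ≤ |vy| ≤ p. If |t| is odd, t ∉ L immediately, so assume |vy| is even (hence |vy| ≥ 2) and |t|/2 = 2p − |vy|/2, which satisfies p ≤ |t|/2 ≤ 2p − 1.

Case 1 (vxy inside A₁B₁): t = a^(p−j) b^(p−l) a^p b^p with j + l = |vy|. The second half of t has length < 2p, so it is a suffix of the trailing a^p b^p and ends in b; the first half is a^(p−j) b^(p−l) a^((j+l)/2), which ends in a because (j+l)/2 ≥ 1. The halves differ, so t ∉ L.

Case 2 (vxy inside B₁A₂, straddling the middle): t = a^p b^(p−j) a^(p−l) b^p with j + l = |vy|. If t = ww, then w is a prefix of t of length ≥ p, so w begins with a^p; and w is a suffix of t of length ≥ p, so w ends with b^p. That forces |w| ≥ 2p, contradicting |w| = |t|/2 ≤ 2p − 1. So t ∉ L.

Case 3 (vxy inside A₂B₂): t = a^p b^p a^(p−j) b^(p−l) with j + l = |vy|. The first half of t is a prefix of a^p b^p, so it begins with a; the second half is b^((j+l)/2) a^(p−j) b^(p−l), which begins with b. The halves differ, so t ∉ L.

In every case uv⁰xy⁰z = uxz ∉ L.

This contradicts the CFL pumping lemma, which requires uv^i xy^i z ∈ L for all i ≥ 0.
Hence L = {ww : w ∈ {a,b}*} is not context-free. ∎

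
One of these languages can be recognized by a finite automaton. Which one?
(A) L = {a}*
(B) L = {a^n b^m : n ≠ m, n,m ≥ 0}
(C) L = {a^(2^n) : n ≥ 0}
(A) {a}*

(A) L = {a}* is regular.

This can be recognized by a finite automaton (DFA/NFA).
Regular expressions like {a}* define regular languages.

The other choices are not regular:
- {a^n b^m : n ≠ m, n,m ≥ 0}: After pumping a's, we can make n = m
- {a^(2^n) : n ≥ 0}: After pumping, length is no longer a power of 2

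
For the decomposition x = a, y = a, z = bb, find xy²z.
aaabb

Given x = 'a', y = 'a', z = 'bb' and i = 2:

xy^2z = x + y·y·...·y (2 times) + z
       = 'a' + 'a'^2 + 'bb'
       = 'a' + 'aa' + 'bb'
       = 'aaabb'

The pumped string is 'aaabb' with length 5.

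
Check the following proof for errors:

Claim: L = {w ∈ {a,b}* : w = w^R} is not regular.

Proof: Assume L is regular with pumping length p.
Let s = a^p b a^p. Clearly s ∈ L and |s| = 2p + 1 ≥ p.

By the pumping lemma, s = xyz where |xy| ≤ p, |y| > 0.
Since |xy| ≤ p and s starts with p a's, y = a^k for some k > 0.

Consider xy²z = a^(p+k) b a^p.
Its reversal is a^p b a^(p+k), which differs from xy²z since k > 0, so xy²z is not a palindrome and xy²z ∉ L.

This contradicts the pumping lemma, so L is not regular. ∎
The proof is correct.

This proof is valid because:
1. s = a^p b a^p is in L and is chosen in terms of p, so |s| ≥ p holds for every p
2. The decomposition analysis is correct: |xy| ≤ p forces y to lie inside the leading a's
3. The contradiction is valid: a^(p+k) b a^p has more a's before the b than after it, so it is not a palindrome
4. The conclusion follows logically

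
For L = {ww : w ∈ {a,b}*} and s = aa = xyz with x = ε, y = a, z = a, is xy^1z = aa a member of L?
Yes

xy¹z = ε · a · a = aa.
aa splits into halves a · a, which are equal, so it is in L (w = a).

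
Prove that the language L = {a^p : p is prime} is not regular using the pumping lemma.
Assume for contradiction that L is regular, and let p ≥ 1 be the pumping length given by the pumping lemma.
Choose a prime q with q ≥ p (one exists because there are infinitely many primes) and let s = a^q. Then s ∈ L and |s| = q ≥ p.
By the pumping lemma, s = xyz for some x, y, z with |xy| ≤ p, |y| ≥ 1, and xy^i z ∈ L for every i ≥ 0.
Here y = a^k for some k with 1 ≤ k ≤ p, and xy^i z = a^(q + (i − 1)k) for every i ≥ 0.

Take i = q + 1: |xy^(q+1) z| = q + qk = q(k + 1).
Both factors satisfy q ≥ 2 and k + 1 ≥ 2, so q(k + 1) is composite, and xy^(q+1) z ∉ L.

This contradicts the pumping lemma, which requires xy^i z ∈ L for all i ≥ 0.
Hence L = {a^p : p is prime} is not regular. ∎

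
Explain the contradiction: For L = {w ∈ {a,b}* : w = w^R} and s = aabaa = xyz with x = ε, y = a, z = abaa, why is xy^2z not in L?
xy²z = aaabaa ∉ L

Pumping with i = 2 replaces y = a by y² = aa:
- Original: s = xyz = aabaa; aabaa reversed is aabaa, the same string, so it is a palindrome and is in L
- Pumped: xy²z = ε · aa · abaa = aaabaa
- aaabaa reversed is aabaaa ≠ aaabaa, so it is not a palindrome and is not in L

The pumping lemma would require xy²z ∈ L, so this decomposition yields a contradiction.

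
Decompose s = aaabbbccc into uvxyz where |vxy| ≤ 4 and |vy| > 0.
u='aa', v='a', x='bb', y='b', z='ccc'

For s = aaabbbccc with pumping length p = 4:

One valid decomposition:
- u = 'aa'
- v = 'a'
- x = 'bb'
- y = 'b'
- z = 'ccc'

Verification:
- uvxyz = 'aa' + 'a' + 'bb' + 'b' + 'ccc' = aaabbbccc ✓
- |vxy| = |'abbb'| = 4 ≤ 4 ✓
- |vy| = |'ab'| = 2 > 0 ✓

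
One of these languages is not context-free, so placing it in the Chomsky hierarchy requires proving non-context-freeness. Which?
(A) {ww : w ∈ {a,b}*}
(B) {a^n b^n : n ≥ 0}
(A) {ww : w ∈ {a,b}*}

(A) {ww : w ∈ {a,b}*} requires the CFL pumping lemma.

- {a^n b^n : n ≥ 0} is context-free (but not regular)
  • Can be shown non-regular with the regular pumping lemma
  • After pumping, the number of a's and b's become unequal

- {ww : w ∈ {a,b}*} is NOT context-free
  • Requires the CFL pumping lemma to prove
  • Even a PDA cannot compare two arbitrary halves symbol by symbol; CFL pumping on a^p b^p a^p b^p fails

The CFL pumping lemma is "stronger" in that it can prove non-membership
in the larger class of context-free languages.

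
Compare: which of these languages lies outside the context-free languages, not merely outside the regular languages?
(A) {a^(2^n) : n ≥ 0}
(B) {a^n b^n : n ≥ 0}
(A) {a^(2^n) : n ≥ 0}

(A) {a^(2^n) : n ≥ 0} requires the CFL pumping lemma.

- {a^n b^n : n ≥ 0} is context-free (but not regular)
  • Can be shown non-regular with the regular pumping lemma
  • After pumping, the number of a's and b's become unequal

- {a^(2^n) : n ≥ 0} is NOT context-free
  • Requires the CFL pumping lemma to prove
  • Gaps between powers of 2 grow exponentially

The CFL pumping lemma is "stronger" in that it can prove non-membership
in the larger class of context-free languages.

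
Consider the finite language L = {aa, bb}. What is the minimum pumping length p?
p = 3

For a finite language L, the pumping lemma holds vacuously if p > max|s| for s ∈ L.

The longest string in L = {aa, bb} has length 2.
If p = 3, then no string s ∈ L has |s| ≥ p, so the condition is vacuously true.

The minimum pumping length is p = 3.

Why no smaller p works: for any p ≤ 2, the longest string s ∈ L has |s| = 2 ≥ p, so it would
have to be pumpable; but pumping up (i = 2, 3, ...) produces ever longer strings, which cannot all lie in the
finite language L. So the pumping property fails for every p ≤ 2.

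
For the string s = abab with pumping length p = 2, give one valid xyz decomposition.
x = '', y = 'ab', z = 'ab'

For s = abab and p = 2, one valid decomposition is:
- x = '' (length 0)
- y = 'ab' (length 2)
- z = 'ab' (length 2)

Verification:
- xyz = '' + 'ab' + 'ab' = abab ✓
- |xy| = 2 ≤ 2 ✓
- |y| = 2 > 0 ✓

All pumping lemma constraints are satisfied.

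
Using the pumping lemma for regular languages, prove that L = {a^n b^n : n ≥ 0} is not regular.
Assume for contradiction that L is regular, and let p ≥ 1 be the pumping length given by the pumping lemma.
Choose s = a^p b^p. Then s ∈ L and |s| = 2p ≥ p.
By the pumping lemma, s = xyz for some x, y, z with |xy| ≤ p, |y| ≥ 1, and xy^i z ∈ L for every i ≥ 0.
Since |xy| ≤ p and the first p symbols of s are all a's, we must have y = a^k for some k with 1 ≤ k ≤ p.

Take i = 0: xy⁰z = a^(p − k) b^p.
This string has p − k a's but p b's, and p − k < p because k ≥ 1. So xy⁰z ∉ L.

This contradicts the pumping lemma, which requires xy^i z ∈ L for all i ≥ 0.
Hence L = {a^n b^n : n ≥ 0} is not regular. ∎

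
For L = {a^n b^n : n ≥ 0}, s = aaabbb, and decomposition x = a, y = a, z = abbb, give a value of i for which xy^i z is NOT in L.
i = 0

xy⁰z = a · ε · abbb = aabbb; aabbb has 2 a's and 3 b's; 2 ≠ 3, so it is not in L.
(Other choices also work, e.g. i = 2, 3; only i = 1 is guaranteed to stay in L since xy¹z = s.)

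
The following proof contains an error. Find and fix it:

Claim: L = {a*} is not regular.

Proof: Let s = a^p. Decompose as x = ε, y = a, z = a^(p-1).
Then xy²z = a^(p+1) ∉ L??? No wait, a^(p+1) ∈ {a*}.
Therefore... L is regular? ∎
Error: The proof attempts to show a*  is not regular, but a* IS regular!

Correction: a* is a regular language (recognized by a simple DFA with one accepting state and self-loop on 'a'). The pumping lemma can only prove non-regularity, not regularity. For regular languages, pumping always works.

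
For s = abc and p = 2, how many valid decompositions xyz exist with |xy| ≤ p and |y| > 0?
3

For s = 'abc' with pumping length p = 2:

Constraints: |xy| ≤ 2, |y| > 0

Valid decompositions (|xy| ≤ p, |y| ≥ 1):
  • x='', y='a', z='bc'
  • x='a', y='b', z='c'
  • x='', y='ab', z='c'

Total count: 3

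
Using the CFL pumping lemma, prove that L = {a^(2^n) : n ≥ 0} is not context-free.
Assume for contradiction that L is context-free, and let p ≥ 1 be the pumping length given by the pumping lemma for CFLs.
Choose s = a^(2^p). Then s ∈ L and |s| = 2^p ≥ p.
By the CFL pumping lemma, s = uvxyz for some u, v, x, y, z with |vxy| ≤ p, |vy| ≥ 1, and uv^i xy^i z ∈ L for every i ≥ 0.
All symbols are a's, so only lengths matter: let k = |vy|, with 1 ≤ k ≤ |vxy| ≤ p < 2^p.

Take i = 2: |uv²xy²z| = 2^p + k, and 2^p < 2^p + k < 2^p + 2^p = 2^(p+1).
So the length lies strictly between consecutive powers of two and is not a power of 2; uv²xy²z ∉ L.

This contradicts the CFL pumping lemma, which requires uv^i xy^i z ∈ L for all i ≥ 0.
Hence L = {a^(2^n) : n ≥ 0} is not context-free. ∎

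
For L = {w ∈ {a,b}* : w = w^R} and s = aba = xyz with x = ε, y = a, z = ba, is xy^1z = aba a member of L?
Yes

xy¹z = ε · a · ba = aba.
aba reversed is aba, the same string, so it is a palindrome and is in L.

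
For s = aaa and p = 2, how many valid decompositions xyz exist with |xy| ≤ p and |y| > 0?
3

For s = 'aaa' with pumping length p = 2:

Constraints: |xy| ≤ 2, |y| > 0

Valid decompositions (|xy| ≤ p, |y| ≥ 1):
  • x='', y='a', z='aa'
  • x='a', y='a', z='a'
  • x='', y='aa', z='a'

Total count: 3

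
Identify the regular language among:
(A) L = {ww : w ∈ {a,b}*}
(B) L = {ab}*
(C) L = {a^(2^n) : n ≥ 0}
(B) {ab}*

(B) L = {ab}* is regular.

This can be recognized by a finite automaton (DFA/NFA).
Regular expressions like {ab}* define regular languages.

The other choices are not regular:
- {ww : w ∈ {a,b}*}: After pumping, the two halves no longer match
- {a^(2^n) : n ≥ 0}: After pumping, length is no longer a power of 2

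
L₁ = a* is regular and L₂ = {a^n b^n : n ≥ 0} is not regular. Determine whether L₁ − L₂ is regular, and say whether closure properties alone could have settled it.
Yes — L₁ − L₂ is regular.

The only string of a* that lies in {a^n b^n} is ε, so L₁ − L₂ = a* − {ε} = a⁺ = aa*, which is regular.

Note that the bare facts "L₁ regular, L₂ non-regular" do not settle the question by themselves: the closure of regular languages under ∪, ∩, complement and difference applies only when BOTH operands are regular. With a non-regular operand the result can come out regular or non-regular depending on the specific languages, so one has to work out L₁ − L₂ for this particular pair, as above.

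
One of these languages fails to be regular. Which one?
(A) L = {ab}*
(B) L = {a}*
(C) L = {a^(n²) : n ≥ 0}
(C) {a^(n²) : n ≥ 0}

(C) L = {a^(n²) : n ≥ 0} is NOT regular.

The pumping lemma can be used to prove this:
After pumping, length is no longer a perfect square

The other languages are regular because they can be recognized by finite automata.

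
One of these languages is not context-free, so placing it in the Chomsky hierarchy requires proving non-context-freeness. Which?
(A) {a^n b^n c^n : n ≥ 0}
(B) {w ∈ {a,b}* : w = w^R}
(A) {a^n b^n c^n : n ≥ 0}

(A) {a^n b^n c^n : n ≥ 0} requires the CFL pumping lemma.

- {w ∈ {a,b}* : w = w^R} is context-free (but not regular)
  • Can be shown non-regular with the regular pumping lemma
  • After pumping, the string is no longer symmetric

- {a^n b^n c^n : n ≥ 0} is NOT context-free
  • Requires the CFL pumping lemma to prove
  • Cannot maintain three equal counts simultaneously

The CFL pumping lemma is "stronger" in that it can prove non-membership
in the larger class of context-free languages.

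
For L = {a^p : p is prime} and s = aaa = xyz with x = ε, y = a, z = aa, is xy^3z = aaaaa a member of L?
Yes

xy³z = ε · aaa · aa = aaaaa.
aaaaa has length 5, which is prime, so it is in L.
(A single pumped string landing in L is not a contradiction by itself; a non-regularity proof needs some i for which xy^i z ∉ L, for every admissible decomposition.)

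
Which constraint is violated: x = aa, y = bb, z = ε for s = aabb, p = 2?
Violated: |xy| ≤ p

The decomposition x = aa, y = bb, z = ε for s = aabb with p = 2
violates the constraint: |xy| ≤ p

|xy| = |aabb| = 4 > 2 = p. The decomposition puts too many characters in xy.

Pumping lemma constraints:
1. xyz = s (decomposition is valid)
2. |xy| ≤ p
3. |y| > 0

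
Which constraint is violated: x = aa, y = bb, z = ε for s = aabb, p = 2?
Violated: |xy| ≤ p

The decomposition x = aa, y = bb, z = ε for s = aabb with p = 2
violates the constraint: |xy| ≤ p

|xy| = |aabb| = 4 > 2 = p. The decomposition puts too many characters in xy.

Pumping lemma constraints:
1. xyz = s (decomposition is valid)
2. |xy| ≤ p
3. |y| > 0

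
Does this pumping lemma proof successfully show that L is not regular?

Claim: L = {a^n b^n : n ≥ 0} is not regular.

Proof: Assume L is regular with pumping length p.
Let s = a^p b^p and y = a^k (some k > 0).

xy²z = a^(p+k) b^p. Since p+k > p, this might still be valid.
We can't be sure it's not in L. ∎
The proof is INCORRECT.

Error: The conclusion is wrong.
xy²z = a^(p+k) b^p is definitely NOT in L because the number of a's (p+k) ≠ number of b's (p).
The proof incorrectly doubts what is actually a valid contradiction.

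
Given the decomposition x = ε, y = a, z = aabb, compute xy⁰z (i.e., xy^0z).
aabb

Given x = '', y = 'a', z = 'aabb' and i = 0:

xy^0z = x + y·y·...·y (0 times) + z
       = '' + 'a'^0 + 'aabb'
       = '' + '' + 'aabb'
       = 'aabb'

The pumped string is 'aabb' with length 4.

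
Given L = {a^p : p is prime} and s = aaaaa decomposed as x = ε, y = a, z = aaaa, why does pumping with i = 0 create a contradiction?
xy⁰z = aaaa ∉ L

Pumping with i = 0 replaces y = a by y⁰ = ε:
- Original: s = xyz = aaaaa; aaaaa has length 5, which is prime, so it is in L
- Pumped: xy⁰z = ε · ε · aaaa = aaaa
- aaaa has length 4 = 2 × 2, which is not prime, so it is not in L

The pumping lemma would require xy⁰z ∈ L, so this decomposition yields a contradiction.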